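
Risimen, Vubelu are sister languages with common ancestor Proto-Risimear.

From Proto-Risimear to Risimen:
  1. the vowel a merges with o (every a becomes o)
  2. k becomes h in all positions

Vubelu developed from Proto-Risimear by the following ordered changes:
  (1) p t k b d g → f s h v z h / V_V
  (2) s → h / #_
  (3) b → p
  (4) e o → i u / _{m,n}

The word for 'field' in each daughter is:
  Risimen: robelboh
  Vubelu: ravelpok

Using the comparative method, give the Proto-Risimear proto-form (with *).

*rabelbok

Position 8: Risimen has h, Vubelu has k. Vubelu preserves k here (none of its changes turn any other segment into k), so the proto-segment is *k.
Position 3: Risimen has b, Vubelu has v. Risimen preserves b here (none of its changes turn any other segment into b), so the proto-segment is *b.
Continuing position by position gives *rabelbok; check it forward:
Risimen: *rabelbok
  rabelbok → robelbok   [vowel merger]
  robelbok → robelboh   [unconditioned shift]
  giving Risimen robelboh.
Vubelu: *rabelbok > ravelbok > ravelpok  (by intervocalic lenition, unconditioned shift)
*rabelbok is the unique common source.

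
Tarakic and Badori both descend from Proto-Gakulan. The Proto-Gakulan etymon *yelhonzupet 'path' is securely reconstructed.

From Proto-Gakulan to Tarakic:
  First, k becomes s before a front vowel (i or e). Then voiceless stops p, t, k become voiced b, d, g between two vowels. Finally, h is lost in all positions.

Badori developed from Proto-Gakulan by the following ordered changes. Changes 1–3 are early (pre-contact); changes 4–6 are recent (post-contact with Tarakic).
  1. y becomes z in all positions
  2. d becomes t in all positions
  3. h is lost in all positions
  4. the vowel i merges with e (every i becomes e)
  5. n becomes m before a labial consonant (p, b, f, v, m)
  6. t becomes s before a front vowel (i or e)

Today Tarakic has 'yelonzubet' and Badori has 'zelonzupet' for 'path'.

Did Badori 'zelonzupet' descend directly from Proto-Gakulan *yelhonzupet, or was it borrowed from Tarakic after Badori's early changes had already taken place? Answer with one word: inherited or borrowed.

inherited

If inherited, *yelhonzupet would pass through all of Badori's changes:
Badori: start from *yelhonzupet.
  rule 1 (unconditioned shift): yelhonzupet → zelhonzupet
  rule 2: no change — zelhonzupet
  rule 3 (h-loss): zelhonzupet → zelonzupet
  rule 4: no change — zelonzupet
  rule 5: no change — zelonzupet
  rule 6: no change — zelonzupet
  ⇒ Badori zelonzupet
If borrowed from Tarakic 'yelonzubet' after the early changes, it would undergo only the recent ones:
  rule 4 (vowel merger): no change (yelonzubet)
  rule 5 (nasal place assimilation): no change (yelonzubet)
  rule 6 (palatalisation): no change (yelonzubet)
  ⇒ as a loan: yelonzubet
Badori 'zelonzupet' matches the inherited outcome exactly, so it is an inherited cognate, not a loan.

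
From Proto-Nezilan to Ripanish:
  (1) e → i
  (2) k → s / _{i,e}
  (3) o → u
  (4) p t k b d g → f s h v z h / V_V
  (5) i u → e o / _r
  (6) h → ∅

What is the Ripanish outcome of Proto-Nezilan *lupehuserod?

Ripanish: *lupehuserod
  lupehuserod → lupihusirod   [vowel merger]
  lupihusirod (rule 2 does not apply)
  lupihusirod → lupihusirud   [vowel merger]
  lupihusirud → lufihusirud   [intervocalic lenition]
  lufihusirud → lufihuserud   [pre-rhotic lowering]
  lufihuserud → lufiuserud   [h-loss]
  giving Ripanish lufiuserud.

lufiuserud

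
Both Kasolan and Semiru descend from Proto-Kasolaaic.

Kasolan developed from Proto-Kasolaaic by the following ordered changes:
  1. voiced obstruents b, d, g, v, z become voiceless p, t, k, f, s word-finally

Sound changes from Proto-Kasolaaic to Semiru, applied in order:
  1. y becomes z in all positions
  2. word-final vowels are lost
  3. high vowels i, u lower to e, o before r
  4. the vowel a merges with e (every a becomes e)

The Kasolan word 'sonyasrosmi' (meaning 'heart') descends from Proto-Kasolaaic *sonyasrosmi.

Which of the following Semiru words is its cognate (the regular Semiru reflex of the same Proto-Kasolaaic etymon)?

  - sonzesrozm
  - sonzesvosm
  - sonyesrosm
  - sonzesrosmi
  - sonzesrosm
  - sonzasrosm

sonzesrosm

Semiru: *sonyasrosmi > sonzasrosmi > sonzasrosm > sonzesrosm  (by unconditioned shift, apocope, vowel merger)
The other candidates each miss or misapply at least one Semiru change.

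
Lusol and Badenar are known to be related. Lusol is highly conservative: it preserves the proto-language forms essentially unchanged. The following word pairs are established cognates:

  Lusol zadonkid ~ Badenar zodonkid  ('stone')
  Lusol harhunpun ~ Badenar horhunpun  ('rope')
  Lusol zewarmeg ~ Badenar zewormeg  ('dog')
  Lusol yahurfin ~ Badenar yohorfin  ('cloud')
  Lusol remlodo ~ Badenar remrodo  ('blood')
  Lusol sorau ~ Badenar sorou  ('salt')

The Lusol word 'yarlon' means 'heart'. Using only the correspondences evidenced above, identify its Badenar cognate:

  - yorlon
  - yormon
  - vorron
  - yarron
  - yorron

harhunpun ~ horhunpun, zewarmeg ~ zewormeg — Lusol a corresponds to Badenar o after a consonant, before r.
remlodo ~ remrodo — Lusol l corresponds to Badenar r after a consonant, before a back vowel.
Applying these to Lusol 'yarlon':
  yarlon → yorlon   (a→o after a consonant, before r)
  yorlon → yorron   (l→r after a consonant, before a back vowel)
So the Badenar cognate is 'yorron'.

yorron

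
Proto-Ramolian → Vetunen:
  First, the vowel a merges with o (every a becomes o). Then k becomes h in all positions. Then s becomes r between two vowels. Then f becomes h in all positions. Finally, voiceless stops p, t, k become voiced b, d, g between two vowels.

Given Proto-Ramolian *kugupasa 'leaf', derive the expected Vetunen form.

huguboro

Vetunen: *kugupasa > kuguposo > huguposo > huguporo > huguboro  (by vowel merger, unconditioned shift, rhotacism, intervocalic voicing)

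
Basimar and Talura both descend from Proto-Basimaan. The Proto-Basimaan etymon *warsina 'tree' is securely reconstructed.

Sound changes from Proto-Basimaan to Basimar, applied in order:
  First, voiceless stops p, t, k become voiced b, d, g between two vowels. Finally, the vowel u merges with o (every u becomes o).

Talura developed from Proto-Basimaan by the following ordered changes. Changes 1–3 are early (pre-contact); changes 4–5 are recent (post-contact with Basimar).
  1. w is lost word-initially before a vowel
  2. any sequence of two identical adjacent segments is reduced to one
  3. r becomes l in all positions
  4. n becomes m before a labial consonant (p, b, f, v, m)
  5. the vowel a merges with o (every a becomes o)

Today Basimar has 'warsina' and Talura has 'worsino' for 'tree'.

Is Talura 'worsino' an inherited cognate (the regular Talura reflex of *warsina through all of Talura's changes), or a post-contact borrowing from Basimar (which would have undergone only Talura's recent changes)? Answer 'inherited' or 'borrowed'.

borrowed

If inherited, *warsina would pass through all of Talura's changes:
Talura: start from *warsina.
  rule 1 (glide loss): warsina → arsina
  rule 2: no change — arsina
  rule 3 (unconditioned shift): arsina → alsina
  rule 4: no change — alsina
  rule 5 (vowel merger): alsina → olsino
  ⇒ Talura olsino
If borrowed from Basimar 'warsina' after the early changes, it would undergo only the recent ones:
  rule 4 (nasal place assimilation): no change (warsina)
  rule 5 (vowel merger): warsina → worsino
  ⇒ as a loan: worsino
Talura 'worsino' matches the loan outcome 'worsino', not the inherited 'olsino' — it skipped the early Talura changes, so it was borrowed from Basimar.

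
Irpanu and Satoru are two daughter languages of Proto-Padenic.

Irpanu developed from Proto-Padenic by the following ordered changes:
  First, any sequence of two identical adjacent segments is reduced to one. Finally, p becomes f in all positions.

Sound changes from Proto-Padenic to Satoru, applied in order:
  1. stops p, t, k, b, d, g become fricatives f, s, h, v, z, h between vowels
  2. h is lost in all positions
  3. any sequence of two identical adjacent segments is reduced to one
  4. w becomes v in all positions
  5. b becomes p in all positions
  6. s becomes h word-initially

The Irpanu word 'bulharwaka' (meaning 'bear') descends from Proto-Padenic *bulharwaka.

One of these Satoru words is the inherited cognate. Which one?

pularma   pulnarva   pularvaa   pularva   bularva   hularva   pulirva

Satoru: *bulharwaka
  bulharwaka → bulharwaha   [intervocalic lenition]
  bulharwaha → bularwaa   [h-loss]
  bularwaa → bularwa   [degemination]
  bularwa → bularva   [unconditioned shift]
  bularva → pularva   [unconditioned shift]
  pularva (rule 6 does not apply)
  giving Satoru pularva.
Only 'pularva' matches the regular Satoru development of *bulharwaka.

pularva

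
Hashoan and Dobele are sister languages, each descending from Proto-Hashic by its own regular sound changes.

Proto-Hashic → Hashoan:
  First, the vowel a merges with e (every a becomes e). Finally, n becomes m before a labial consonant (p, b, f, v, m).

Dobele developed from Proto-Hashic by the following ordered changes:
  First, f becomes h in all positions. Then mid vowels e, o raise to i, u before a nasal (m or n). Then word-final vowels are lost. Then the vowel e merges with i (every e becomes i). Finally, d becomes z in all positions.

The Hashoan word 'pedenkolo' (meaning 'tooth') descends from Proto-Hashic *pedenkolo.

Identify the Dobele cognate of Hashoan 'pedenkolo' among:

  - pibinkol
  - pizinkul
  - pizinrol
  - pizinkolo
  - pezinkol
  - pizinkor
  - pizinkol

pizinkol

Dobele: start from *pedenkolo.
  rule 1: no change — pedenkolo
  rule 2 (pre-nasal raising): pedenkolo → pedinkolo
  rule 3 (apocope): pedinkolo → pedinkol
  rule 4 (vowel merger): pedinkol → pidinkol
  rule 5 (unconditioned shift): pidinkol → pizinkol
  ⇒ Dobele pizinkol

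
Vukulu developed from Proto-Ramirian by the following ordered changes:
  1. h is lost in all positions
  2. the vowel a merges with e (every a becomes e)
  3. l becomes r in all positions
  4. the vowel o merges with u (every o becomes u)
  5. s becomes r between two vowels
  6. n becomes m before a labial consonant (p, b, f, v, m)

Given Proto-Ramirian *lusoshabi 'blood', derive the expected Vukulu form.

Vukulu: *lusoshabi
  lusoshabi → lusosabi   [h-loss]
  lusosabi → lusosebi   [vowel merger]
  lusosebi → rusosebi   [unconditioned shift]
  rusosebi → rususebi   [vowel merger]
  rususebi → rururebi   [rhotacism]
  rururebi (rule 6 does not apply)
  giving Vukulu rururebi.

rururebi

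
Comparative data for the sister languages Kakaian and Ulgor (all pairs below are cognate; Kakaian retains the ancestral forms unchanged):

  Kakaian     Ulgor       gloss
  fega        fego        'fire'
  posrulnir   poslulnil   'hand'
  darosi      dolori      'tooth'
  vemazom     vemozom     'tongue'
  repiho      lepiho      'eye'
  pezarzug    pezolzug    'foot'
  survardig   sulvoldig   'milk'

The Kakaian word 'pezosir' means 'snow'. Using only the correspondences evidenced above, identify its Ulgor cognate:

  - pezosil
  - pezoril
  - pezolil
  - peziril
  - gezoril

pezoril

darosi ~ dolori — Kakaian s corresponds to Ulgor r between vowels (before a front vowel).
posrulnir ~ poslulnil — Kakaian r corresponds to Ulgor l word-finally.
Applying these to Kakaian 'pezosir':
  pezosir → pezorir   (s→r between vowels (before a front vowel))
  pezorir → pezoril   (r→l word-finally)
So the Ulgor cognate is 'pezoril'.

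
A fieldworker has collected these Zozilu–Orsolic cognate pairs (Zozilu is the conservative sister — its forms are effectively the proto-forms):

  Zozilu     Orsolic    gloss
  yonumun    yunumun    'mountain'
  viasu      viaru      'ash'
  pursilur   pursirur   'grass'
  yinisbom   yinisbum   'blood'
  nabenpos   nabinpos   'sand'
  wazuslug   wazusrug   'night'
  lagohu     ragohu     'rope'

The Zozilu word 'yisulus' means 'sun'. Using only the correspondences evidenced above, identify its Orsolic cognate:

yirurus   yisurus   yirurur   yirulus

yirurus

viasu ~ viaru — Zozilu s corresponds to Orsolic r between vowels (before a back vowel).
pursilur ~ pursirur — Zozilu l corresponds to Orsolic r between vowels (before a back vowel).
Applying these to Zozilu 'yisulus':
  yisulus → yirulus   (s→r between vowels (before a back vowel))
  yirulus → yirurus   (l→r between vowels (before a back vowel))
So the Orsolic cognate is 'yirurus'.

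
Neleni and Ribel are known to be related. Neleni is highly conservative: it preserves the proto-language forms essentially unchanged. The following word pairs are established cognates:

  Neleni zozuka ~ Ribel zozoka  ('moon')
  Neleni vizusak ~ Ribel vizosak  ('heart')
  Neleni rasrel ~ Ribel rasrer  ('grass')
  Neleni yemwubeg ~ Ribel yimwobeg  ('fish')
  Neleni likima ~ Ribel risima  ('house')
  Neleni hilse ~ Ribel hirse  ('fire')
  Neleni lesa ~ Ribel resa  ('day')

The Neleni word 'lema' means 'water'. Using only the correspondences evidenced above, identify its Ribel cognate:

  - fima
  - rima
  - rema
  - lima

rima

lesa ~ resa — Neleni l corresponds to Ribel r word-initially before a front vowel.
yemwubeg ~ yimwobeg — Neleni e corresponds to Ribel i after a consonant, before a nasal.
Applying these to Neleni 'lema':
  lema → rema   (l→r word-initially before a front vowel)
  rema → rima   (e→i after a consonant, before a nasal)
So the Ribel cognate is 'rima'.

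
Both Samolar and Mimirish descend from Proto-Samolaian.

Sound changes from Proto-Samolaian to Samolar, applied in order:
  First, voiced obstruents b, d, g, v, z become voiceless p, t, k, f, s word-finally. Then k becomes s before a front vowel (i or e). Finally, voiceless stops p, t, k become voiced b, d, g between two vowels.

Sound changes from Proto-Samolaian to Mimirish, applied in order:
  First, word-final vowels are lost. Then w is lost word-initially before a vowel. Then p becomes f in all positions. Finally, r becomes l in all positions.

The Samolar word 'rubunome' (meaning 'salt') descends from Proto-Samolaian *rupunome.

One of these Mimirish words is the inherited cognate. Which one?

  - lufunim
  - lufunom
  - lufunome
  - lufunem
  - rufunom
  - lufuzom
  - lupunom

lufunom

Mimirish: *rupunome > rupunom > rufunom > lufunom  (by apocope, unconditioned shift, unconditioned shift)
Among the options, 'lufunom' alone shows every Mimirish change applied in order.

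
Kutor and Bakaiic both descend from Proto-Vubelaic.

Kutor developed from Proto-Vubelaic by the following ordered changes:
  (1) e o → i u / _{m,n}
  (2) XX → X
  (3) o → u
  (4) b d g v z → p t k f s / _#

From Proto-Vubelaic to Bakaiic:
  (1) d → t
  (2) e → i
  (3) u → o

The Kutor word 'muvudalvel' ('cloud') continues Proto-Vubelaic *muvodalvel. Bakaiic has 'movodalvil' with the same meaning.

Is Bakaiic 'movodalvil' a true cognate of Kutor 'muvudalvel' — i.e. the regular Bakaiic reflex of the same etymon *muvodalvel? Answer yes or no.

no

Derive the expected Bakaiic reflex of *muvodalvel:
Bakaiic: *muvodalvel
  muvodalvel → muvotalvel   [unconditioned shift]
  muvotalvel → muvotalvil   [vowel merger]
  muvotalvil → movotalvil   [vowel merger]
  giving Bakaiic movotalvil.
The regular Bakaiic reflex would be 'movotalvil', but the attested form is 'movodalvil'. The correspondence is irregular, so they are not cognates (the Bakaiic form has a different source).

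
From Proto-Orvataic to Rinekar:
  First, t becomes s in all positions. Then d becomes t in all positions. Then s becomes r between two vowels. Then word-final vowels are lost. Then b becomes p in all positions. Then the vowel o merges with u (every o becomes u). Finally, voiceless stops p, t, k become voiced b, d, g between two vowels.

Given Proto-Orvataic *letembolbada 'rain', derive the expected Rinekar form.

lerempulpat

Rinekar: *letembolbada > lesembolbada > lesembolbata > lerembolbata > lerembolbat > lerempolpat > lerempulpat  (by unconditioned shift, unconditioned shift, rhotacism, apocope, unconditioned shift, vowel merger)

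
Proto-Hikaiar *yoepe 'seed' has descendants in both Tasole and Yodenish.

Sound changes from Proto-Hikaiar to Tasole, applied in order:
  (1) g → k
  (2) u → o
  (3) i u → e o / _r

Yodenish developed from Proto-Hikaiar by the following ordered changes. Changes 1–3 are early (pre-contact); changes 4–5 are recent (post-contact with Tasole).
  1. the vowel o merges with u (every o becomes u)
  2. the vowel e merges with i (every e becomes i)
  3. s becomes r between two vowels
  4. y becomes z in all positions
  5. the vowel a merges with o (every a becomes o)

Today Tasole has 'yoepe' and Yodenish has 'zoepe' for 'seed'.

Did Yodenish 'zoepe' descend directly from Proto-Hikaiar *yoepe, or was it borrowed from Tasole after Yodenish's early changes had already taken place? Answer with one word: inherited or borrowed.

If inherited, *yoepe would pass through all of Yodenish's changes:
Yodenish: *yoepe
  yoepe → yuepe   [vowel merger]
  yuepe → yuipi   [vowel merger]
  yuipi (rule 3 does not apply)
  yuipi → zuipi   [unconditioned shift]
  zuipi (rule 5 does not apply)
  giving Yodenish zuipi.
If borrowed from Tasole 'yoepe' after the early changes, it would undergo only the recent ones:
  rule 4 (unconditioned shift): yoepe → zoepe
  rule 5 (vowel merger): no change (zoepe)
  ⇒ as a loan: zoepe
Yodenish 'zoepe' matches the loan outcome 'zoepe', not the inherited 'zuipi' — it skipped the early Yodenish changes, so it was borrowed from Tasole.

borrowed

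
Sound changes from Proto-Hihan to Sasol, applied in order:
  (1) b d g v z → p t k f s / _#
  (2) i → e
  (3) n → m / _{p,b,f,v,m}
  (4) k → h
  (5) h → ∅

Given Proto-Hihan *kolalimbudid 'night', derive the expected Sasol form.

Sasol: *kolalimbudid
  kolalimbudid → kolalimbudit   [final devoicing]
  kolalimbudit → kolalembudet   [vowel merger]
  kolalembudet (rule 3 does not apply)
  kolalembudet → holalembudet   [unconditioned shift]
  holalembudet → olalembudet   [h-loss]
  giving Sasol olalembudet.

olalembudet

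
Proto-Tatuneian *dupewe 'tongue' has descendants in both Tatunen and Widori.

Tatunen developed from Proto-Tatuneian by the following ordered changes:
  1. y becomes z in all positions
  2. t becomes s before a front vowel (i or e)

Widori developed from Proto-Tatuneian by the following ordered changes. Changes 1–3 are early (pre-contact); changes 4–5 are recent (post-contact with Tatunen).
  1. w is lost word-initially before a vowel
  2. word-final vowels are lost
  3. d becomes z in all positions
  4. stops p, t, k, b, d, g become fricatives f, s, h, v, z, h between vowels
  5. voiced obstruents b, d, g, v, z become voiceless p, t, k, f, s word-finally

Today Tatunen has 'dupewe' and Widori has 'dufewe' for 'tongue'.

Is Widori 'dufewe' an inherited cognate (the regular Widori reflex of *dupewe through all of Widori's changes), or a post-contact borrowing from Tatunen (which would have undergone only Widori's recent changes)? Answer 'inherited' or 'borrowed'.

If inherited, *dupewe would pass through all of Widori's changes:
Widori: start from *dupewe.
  rule 1: no change — dupewe
  rule 2 (apocope): dupewe → dupew
  rule 3 (unconditioned shift): dupew → zupew
  rule 4 (intervocalic lenition): zupew → zufew
  rule 5: no change — zufew
  ⇒ Widori zufew
If borrowed from Tatunen 'dupewe' after the early changes, it would undergo only the recent ones:
  rule 4 (intervocalic lenition): dupewe → dufewe
  rule 5 (final devoicing): no change (dufewe)
  ⇒ as a loan: dufewe
Widori 'dufewe' matches the loan outcome 'dufewe', not the inherited 'zufew' — it skipped the early Widori changes, so it was borrowed from Tatunen.

borrowed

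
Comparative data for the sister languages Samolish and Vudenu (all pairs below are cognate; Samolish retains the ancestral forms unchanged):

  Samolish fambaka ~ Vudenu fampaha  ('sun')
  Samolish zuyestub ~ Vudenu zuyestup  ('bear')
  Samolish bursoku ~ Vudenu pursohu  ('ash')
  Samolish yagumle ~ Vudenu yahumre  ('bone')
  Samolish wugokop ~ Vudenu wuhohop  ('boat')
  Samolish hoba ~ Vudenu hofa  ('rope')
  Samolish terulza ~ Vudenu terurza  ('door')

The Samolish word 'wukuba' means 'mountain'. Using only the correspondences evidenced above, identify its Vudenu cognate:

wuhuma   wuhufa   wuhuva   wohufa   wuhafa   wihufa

bursoku ~ pursohu — Samolish k corresponds to Vudenu h between vowels (before a back vowel).
hoba ~ hofa — Samolish b corresponds to Vudenu f between vowels (before a back vowel).
Applying these to Samolish 'wukuba':
  wukuba → wuhuba   (k→h between vowels (before a back vowel))
  wuhuba → wuhufa   (b→f between vowels (before a back vowel))
So the Vudenu cognate is 'wuhufa'.

wuhufa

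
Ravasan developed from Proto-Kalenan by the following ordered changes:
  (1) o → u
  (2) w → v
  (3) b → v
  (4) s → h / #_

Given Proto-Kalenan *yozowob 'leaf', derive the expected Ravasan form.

yuzuvuv

Ravasan: *yozowob > yuzuwub > yuzuvub > yuzuvuv  (by vowel merger, unconditioned shift, unconditioned shift)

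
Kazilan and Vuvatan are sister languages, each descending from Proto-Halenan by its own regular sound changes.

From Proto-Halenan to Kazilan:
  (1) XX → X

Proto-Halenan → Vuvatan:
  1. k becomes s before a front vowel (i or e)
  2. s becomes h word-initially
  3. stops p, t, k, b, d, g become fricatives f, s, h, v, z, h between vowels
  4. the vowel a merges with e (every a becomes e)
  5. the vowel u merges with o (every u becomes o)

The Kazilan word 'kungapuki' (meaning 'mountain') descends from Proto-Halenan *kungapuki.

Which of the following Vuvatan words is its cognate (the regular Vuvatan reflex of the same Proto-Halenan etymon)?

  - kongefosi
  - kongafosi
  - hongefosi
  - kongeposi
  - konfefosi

Vuvatan: start from *kungapuki.
  rule 1 (palatalisation): kungapuki → kungapusi
  rule 2: no change — kungapusi
  rule 3 (intervocalic lenition): kungapusi → kungafusi
  rule 4 (vowel merger): kungafusi → kungefusi
  rule 5 (vowel merger): kungefusi → kongefosi
  ⇒ Vuvatan kongefosi
Among the options, 'kongefosi' alone shows every Vuvatan change applied in order.

kongefosi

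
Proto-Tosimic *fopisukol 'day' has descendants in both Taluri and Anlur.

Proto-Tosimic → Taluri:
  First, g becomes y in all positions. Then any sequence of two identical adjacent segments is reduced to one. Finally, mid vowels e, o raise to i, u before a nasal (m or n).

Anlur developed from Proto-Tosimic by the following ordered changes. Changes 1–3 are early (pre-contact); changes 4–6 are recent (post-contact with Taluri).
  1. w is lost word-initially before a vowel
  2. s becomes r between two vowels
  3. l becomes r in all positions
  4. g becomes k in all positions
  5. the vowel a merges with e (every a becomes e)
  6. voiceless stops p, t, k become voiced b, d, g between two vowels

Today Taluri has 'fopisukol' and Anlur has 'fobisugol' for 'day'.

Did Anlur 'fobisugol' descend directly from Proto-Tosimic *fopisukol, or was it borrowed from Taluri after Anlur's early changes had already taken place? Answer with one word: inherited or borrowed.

borrowed

If inherited, *fopisukol would pass through all of Anlur's changes:
Anlur: start from *fopisukol.
  rule 1: no change — fopisukol
  rule 2 (rhotacism): fopisukol → fopirukol
  rule 3 (unconditioned shift): fopirukol → fopirukor
  rule 4: no change — fopirukor
  rule 5: no change — fopirukor
  rule 6 (intervocalic voicing): fopirukor → fobirugor
  ⇒ Anlur fobirugor
If borrowed from Taluri 'fopisukol' after the early changes, it would undergo only the recent ones:
  rule 4 (unconditioned shift): no change (fopisukol)
  rule 5 (vowel merger): no change (fopisukol)
  rule 6 (intervocalic voicing): fopisukol → fobisugol
  ⇒ as a loan: fobisugol
Anlur 'fobisugol' matches the loan outcome 'fobisugol', not the inherited 'fobirugor' — it skipped the early Anlur changes, so it was borrowed from Taluri.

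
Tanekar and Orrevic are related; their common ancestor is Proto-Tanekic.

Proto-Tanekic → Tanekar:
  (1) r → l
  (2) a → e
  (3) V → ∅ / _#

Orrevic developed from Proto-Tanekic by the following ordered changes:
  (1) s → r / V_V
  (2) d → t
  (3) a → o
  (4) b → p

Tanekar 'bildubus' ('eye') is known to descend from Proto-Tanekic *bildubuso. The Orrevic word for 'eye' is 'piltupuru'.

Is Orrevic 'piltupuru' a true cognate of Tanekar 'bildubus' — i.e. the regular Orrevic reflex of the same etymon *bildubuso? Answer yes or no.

no

Derive the expected Orrevic reflex of *bildubuso:
Orrevic: start from *bildubuso.
  rule 1 (rhotacism): bildubuso → bilduburo
  rule 2 (unconditioned shift): bilduburo → biltuburo
  rule 3: no change — biltuburo
  rule 4 (unconditioned shift): biltuburo → piltupuro
  ⇒ Orrevic piltupuro
The regular Orrevic reflex would be 'piltupuro', but the attested form is 'piltupuru'. The correspondence is irregular, so they are not cognates (the Orrevic form has a different source).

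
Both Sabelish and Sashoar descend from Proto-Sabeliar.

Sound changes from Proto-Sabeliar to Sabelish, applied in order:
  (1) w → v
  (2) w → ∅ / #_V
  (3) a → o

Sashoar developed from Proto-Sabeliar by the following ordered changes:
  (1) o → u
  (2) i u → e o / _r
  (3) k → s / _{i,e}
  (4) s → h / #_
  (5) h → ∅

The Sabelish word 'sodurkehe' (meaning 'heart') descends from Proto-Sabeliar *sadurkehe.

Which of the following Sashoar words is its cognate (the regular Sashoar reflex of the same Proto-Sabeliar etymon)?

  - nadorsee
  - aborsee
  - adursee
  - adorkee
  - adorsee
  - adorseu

Sashoar: start from *sadurkehe.
  rule 1: no change — sadurkehe
  rule 2 (pre-rhotic lowering): sadurkehe → sadorkehe
  rule 3 (palatalisation): sadorkehe → sadorsehe
  rule 4 (debuccalisation): sadorsehe → hadorsehe
  rule 5 (h-loss): hadorsehe → adorsee
  ⇒ Sashoar adorsee
Among the options, 'adorsee' alone shows every Sashoar change applied in order.

adorsee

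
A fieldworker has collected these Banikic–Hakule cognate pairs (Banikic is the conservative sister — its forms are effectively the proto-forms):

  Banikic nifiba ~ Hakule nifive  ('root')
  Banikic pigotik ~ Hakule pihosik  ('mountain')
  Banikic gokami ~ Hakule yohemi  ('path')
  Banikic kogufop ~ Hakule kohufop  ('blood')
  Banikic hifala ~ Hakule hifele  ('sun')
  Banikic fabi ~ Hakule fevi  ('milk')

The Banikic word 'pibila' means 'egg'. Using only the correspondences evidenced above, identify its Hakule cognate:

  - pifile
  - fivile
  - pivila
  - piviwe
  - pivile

fabi ~ fevi — Banikic b corresponds to Hakule v between vowels (before a front vowel).
nifiba ~ nifive, hifala ~ hifele — Banikic a corresponds to Hakule e word-finally.
Applying these to Banikic 'pibila':
  pibila → pivila   (b→v between vowels (before a front vowel))
  pivila → pivile   (a→e word-finally)
So the Hakule cognate is 'pivile'.

pivile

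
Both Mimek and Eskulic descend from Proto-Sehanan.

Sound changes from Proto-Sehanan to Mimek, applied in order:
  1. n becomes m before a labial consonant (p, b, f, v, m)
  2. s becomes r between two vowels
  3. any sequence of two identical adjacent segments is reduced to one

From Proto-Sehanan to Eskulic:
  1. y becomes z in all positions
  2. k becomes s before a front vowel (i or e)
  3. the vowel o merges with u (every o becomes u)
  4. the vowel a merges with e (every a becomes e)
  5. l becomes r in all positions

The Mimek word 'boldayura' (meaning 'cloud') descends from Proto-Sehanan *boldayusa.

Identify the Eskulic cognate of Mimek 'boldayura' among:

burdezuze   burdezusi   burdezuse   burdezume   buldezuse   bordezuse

burdezuse

Eskulic: *boldayusa > boldazusa > buldazusa > buldezuse > burdezuse  (by unconditioned shift, vowel merger, vowel merger, unconditioned shift)
The other candidates each miss or misapply at least one Eskulic change.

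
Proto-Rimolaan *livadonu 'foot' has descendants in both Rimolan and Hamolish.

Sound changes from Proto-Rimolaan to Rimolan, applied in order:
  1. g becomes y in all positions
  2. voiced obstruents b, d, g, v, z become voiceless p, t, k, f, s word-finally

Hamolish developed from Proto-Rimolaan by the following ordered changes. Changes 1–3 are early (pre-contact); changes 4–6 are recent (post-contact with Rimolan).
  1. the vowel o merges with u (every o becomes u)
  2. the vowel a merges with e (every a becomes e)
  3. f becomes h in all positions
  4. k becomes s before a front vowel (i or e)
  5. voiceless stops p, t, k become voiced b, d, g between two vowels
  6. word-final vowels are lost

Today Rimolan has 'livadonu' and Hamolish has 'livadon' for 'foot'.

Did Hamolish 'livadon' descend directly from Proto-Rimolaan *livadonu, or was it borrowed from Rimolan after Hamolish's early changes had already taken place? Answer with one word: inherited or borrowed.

borrowed

If inherited, *livadonu would pass through all of Hamolish's changes:
Hamolish: start from *livadonu.
  rule 1 (vowel merger): livadonu → livadunu
  rule 2 (vowel merger): livadunu → livedunu
  rule 3: no change — livedunu
  rule 4: no change — livedunu
  rule 5: no change — livedunu
  rule 6 (apocope): livedunu → livedun
  ⇒ Hamolish livedun
If borrowed from Rimolan 'livadonu' after the early changes, it would undergo only the recent ones:
  rule 4 (palatalisation): no change (livadonu)
  rule 5 (intervocalic voicing): no change (livadonu)
  rule 6 (apocope): livadonu → livadon
  ⇒ as a loan: livadon
Hamolish 'livadon' matches the loan outcome 'livadon', not the inherited 'livedun' — it skipped the early Hamolish changes, so it was borrowed from Rimolan.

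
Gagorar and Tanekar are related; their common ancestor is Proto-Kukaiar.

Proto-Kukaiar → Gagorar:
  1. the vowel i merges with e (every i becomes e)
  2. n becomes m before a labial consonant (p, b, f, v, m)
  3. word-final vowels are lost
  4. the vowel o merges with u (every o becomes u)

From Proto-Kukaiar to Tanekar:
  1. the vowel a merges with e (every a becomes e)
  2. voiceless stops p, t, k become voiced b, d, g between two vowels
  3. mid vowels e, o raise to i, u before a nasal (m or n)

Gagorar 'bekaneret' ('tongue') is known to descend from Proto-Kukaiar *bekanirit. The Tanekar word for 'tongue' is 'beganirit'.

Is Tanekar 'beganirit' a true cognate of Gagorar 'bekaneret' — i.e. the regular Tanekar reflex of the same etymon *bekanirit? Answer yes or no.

Derive the expected Tanekar reflex of *bekanirit:
Tanekar: start from *bekanirit.
  rule 1 (vowel merger): bekanirit → bekenirit
  rule 2 (intervocalic voicing): bekenirit → begenirit
  rule 3 (pre-nasal raising): begenirit → beginirit
  ⇒ Tanekar beginirit
The regular Tanekar reflex would be 'beginirit', but the attested form is 'beganirit'. The correspondence is irregular, so they are not cognates (the Tanekar form has a different source).

no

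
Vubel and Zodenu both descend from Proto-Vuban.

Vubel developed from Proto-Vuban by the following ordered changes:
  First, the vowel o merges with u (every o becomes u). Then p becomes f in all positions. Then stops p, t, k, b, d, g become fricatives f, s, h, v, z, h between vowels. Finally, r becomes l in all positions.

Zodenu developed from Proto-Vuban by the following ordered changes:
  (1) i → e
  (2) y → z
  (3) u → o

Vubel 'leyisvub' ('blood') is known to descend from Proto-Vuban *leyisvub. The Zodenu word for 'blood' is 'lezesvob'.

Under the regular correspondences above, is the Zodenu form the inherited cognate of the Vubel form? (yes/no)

Derive the expected Zodenu reflex of *leyisvub:
Zodenu: *leyisvub
  leyisvub → leyesvub   [vowel merger]
  leyesvub → lezesvub   [unconditioned shift]
  lezesvub → lezesvob   [vowel merger]
  giving Zodenu lezesvob.
Zodenu 'lezesvob' matches the regular reflex exactly, so the pair is cognate.

yes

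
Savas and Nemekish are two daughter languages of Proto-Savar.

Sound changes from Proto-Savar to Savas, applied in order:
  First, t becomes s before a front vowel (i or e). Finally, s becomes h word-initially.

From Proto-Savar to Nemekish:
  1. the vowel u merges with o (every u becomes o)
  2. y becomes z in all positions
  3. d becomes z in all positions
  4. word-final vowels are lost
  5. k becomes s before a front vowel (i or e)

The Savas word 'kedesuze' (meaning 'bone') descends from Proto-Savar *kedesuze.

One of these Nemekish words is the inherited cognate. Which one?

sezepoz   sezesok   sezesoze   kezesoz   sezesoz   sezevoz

sezesoz

Nemekish: *kedesuze > kedesoze > kezesoze > kezesoz > sezesoz  (by vowel merger, unconditioned shift, apocope, palatalisation)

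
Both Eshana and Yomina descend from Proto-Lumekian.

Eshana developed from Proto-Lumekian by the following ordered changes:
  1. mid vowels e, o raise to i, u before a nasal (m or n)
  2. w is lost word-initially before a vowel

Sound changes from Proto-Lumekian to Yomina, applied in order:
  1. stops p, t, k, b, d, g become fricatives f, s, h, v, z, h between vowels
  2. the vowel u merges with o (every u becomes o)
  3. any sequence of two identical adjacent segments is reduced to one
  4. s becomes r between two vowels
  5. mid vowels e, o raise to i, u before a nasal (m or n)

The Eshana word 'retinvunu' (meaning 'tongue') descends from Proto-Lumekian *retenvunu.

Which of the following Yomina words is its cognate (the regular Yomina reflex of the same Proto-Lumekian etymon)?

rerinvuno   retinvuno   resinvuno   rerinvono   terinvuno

Yomina: *retenvunu > resenvunu > resenvono > rerenvono > rerinvuno  (by intervocalic lenition, vowel merger, rhotacism, pre-nasal raising)
Only 'rerinvuno' matches the regular Yomina development of *retenvunu.

rerinvuno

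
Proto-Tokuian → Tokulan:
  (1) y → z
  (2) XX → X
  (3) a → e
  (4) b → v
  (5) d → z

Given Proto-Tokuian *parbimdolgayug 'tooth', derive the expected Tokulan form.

pervimzolgezug

Tokulan: start from *parbimdolgayug.
  rule 1 (unconditioned shift): parbimdolgayug → parbimdolgazug
  rule 2: no change — parbimdolgazug
  rule 3 (vowel merger): parbimdolgazug → perbimdolgezug
  rule 4 (unconditioned shift): perbimdolgezug → pervimdolgezug
  rule 5 (unconditioned shift): pervimdolgezug → pervimzolgezug
  ⇒ Tokulan pervimzolgezug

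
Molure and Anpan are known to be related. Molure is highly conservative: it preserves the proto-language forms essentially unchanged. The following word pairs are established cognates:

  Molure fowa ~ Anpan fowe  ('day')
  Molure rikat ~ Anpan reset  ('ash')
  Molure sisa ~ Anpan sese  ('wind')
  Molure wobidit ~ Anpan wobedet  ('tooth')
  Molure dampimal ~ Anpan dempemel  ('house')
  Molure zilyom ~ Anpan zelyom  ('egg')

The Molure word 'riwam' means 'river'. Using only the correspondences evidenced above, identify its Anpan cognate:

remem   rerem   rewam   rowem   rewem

rewem

rikat ~ reset, sisa ~ sese — Molure i corresponds to Anpan e after a consonant, before a consonant other than r, m, n, p, b, f, v.
dampimal ~ dempemel — Molure a corresponds to Anpan e after a consonant, before a nasal.
Applying these to Molure 'riwam':
  riwam → rewam   (i→e after a consonant, before a consonant other than r, m, n, p, b, f, v)
  rewam → rewem   (a→e after a consonant, before a nasal)
So the Anpan cognate is 'rewem'.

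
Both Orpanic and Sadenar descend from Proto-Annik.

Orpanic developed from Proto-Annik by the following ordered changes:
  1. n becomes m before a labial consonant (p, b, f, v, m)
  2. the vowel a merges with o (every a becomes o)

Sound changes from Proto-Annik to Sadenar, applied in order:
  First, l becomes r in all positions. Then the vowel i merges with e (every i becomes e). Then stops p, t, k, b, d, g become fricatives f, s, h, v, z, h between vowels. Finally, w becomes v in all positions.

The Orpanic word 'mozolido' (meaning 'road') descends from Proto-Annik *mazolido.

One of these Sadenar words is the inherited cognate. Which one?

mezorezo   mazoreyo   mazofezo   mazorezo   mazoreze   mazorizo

mazorezo

Sadenar: *mazolido > mazorido > mazoredo > mazorezo  (by unconditioned shift, vowel merger, intervocalic lenition)
Among the options, 'mazorezo' alone shows every Sadenar change applied in order.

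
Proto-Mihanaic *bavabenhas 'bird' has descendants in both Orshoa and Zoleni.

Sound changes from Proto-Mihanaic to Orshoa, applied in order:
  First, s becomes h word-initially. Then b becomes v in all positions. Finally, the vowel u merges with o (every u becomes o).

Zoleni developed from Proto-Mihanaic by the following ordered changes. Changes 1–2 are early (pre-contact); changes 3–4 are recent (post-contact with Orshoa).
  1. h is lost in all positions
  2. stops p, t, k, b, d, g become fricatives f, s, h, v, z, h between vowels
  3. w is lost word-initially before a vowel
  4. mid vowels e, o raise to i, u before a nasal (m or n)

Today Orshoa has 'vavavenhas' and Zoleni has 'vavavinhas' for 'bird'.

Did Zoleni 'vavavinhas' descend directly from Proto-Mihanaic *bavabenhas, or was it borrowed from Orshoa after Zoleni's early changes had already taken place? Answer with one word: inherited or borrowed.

If inherited, *bavabenhas would pass through all of Zoleni's changes:
Zoleni: *bavabenhas > bavabenas > bavavenas > bavavinas  (by h-loss, intervocalic lenition, pre-nasal raising)
If borrowed from Orshoa 'vavavenhas' after the early changes, it would undergo only the recent ones:
  rule 3 (glide loss): no change (vavavenhas)
  rule 4 (pre-nasal raising): vavavenhas → vavavinhas
  ⇒ as a loan: vavavinhas
Zoleni 'vavavinhas' matches the loan outcome 'vavavinhas', not the inherited 'bavavinas' — it skipped the early Zoleni changes, so it was borrowed from Orshoa.

borrowed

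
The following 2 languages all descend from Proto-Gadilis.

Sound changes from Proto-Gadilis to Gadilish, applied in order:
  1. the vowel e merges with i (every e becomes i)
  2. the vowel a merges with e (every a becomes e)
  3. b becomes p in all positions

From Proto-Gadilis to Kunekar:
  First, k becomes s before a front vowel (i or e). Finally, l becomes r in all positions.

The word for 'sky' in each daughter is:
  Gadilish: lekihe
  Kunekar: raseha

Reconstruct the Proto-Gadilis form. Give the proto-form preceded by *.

Position 4: Gadilish has i, Kunekar has e. Kunekar preserves e here (none of its changes turn any other segment into e), so the proto-segment is *e.
Position 3: Gadilish has k, Kunekar has s. Gadilish preserves k here (none of its changes turn any other segment into k), so the proto-segment is *k.
Position 1: Gadilish has l, Kunekar has r. Gadilish preserves l here (none of its changes turn any other segment into l), so the proto-segment is *l.
Verify the candidate proto-form against each daughter:
Gadilish: *lakeha
  lakeha → lakiha   [vowel merger]
  lakiha → lekihe   [vowel merger]
  lekihe (rule 3 does not apply)
  giving Gadilish lekihe.
Kunekar: *lakeha
  lakeha → laseha   [palatalisation]
  laseha → raseha   [unconditioned shift]
  giving Kunekar raseha.
No other proto-form is consistent with every reflex, so the reconstruction is *lakeha.

*lakeha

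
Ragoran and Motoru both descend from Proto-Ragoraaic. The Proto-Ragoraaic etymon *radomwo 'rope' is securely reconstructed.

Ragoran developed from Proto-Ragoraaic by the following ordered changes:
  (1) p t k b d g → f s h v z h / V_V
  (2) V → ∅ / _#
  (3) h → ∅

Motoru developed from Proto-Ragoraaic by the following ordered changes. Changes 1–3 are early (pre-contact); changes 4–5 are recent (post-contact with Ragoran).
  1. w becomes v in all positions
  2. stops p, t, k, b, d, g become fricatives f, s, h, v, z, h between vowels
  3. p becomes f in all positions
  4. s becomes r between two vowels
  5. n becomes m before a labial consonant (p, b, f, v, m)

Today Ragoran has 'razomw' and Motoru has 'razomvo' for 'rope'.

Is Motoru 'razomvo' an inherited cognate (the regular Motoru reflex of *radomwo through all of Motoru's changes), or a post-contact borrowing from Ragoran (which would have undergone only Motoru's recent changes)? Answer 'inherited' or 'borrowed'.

If inherited, *radomwo would pass through all of Motoru's changes:
Motoru: *radomwo
  radomwo → radomvo   [unconditioned shift]
  radomvo → razomvo   [intervocalic lenition]
  razomvo (rule 3 does not apply)
  razomvo (rule 4 does not apply)
  razomvo (rule 5 does not apply)
  giving Motoru razomvo.
If borrowed from Ragoran 'razomw' after the early changes, it would undergo only the recent ones:
  rule 4 (rhotacism): no change (razomw)
  rule 5 (nasal place assimilation): no change (razomw)
  ⇒ as a loan: razomw
Motoru 'razomvo' matches the inherited outcome exactly, so it is an inherited cognate, not a loan.

inherited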